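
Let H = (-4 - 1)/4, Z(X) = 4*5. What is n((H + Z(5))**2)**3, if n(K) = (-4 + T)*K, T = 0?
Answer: -177978515625/64 ≈ -2.7809e+9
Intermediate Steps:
Z(X) = 20
H = -5/4 (H = -5*1/4 = -5/4 ≈ -1.2500)
n(K) = -4*K (n(K) = (-4 + 0)*K = -4*K)
n((H + Z(5))**2)**3 = (-4*(-5/4 + 20)**2)**3 = (-4*(75/4)**2)**3 = (-4*5625/16)**3 = (-5625/4)**3 = -177978515625/64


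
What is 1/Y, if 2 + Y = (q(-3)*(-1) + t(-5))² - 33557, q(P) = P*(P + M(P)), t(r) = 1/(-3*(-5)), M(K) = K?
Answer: -225/7478414 ≈ -3.0087e-5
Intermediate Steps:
t(r) = 1/15
q(P) = 2*P² (q(P) = P*(P + P) = P*(2*P) = 2*P²)
Y = -7478414/225 (Y = -2 + (((2*(-3)²)*(-1) + 1/15)² - 33557) = -2 + (((2*9)*(-1) + 1/15)² - 33557) = -2 + ((18*(-1) + 1/15)² - 33557) = -2 + ((-18 + 1/15)² - 33557) = -2 + ((-269/15)² - 33557) = -2 + (72361/225 - 33557) = -2 - 7477964/225 = -7478414/225 ≈ -33237.)
1/Y = 1/(-7478414/225) = -225/7478414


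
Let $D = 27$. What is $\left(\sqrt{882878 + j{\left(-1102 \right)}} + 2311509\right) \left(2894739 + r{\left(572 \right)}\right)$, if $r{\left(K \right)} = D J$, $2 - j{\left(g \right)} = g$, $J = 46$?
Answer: $6694086145329 + 2895981 \sqrt{883982} \approx 6.6968 \cdot 10^{12}$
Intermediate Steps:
$j{\left(g \right)} = 2 - g$
$r{\left(K \right)} = 1242$ ($r{\left(K \right)} = 27 \cdot 46 = 1242$)
$\left(\sqrt{882878 + j{\left(-1102 \right)}} + 2311509\right) \left(2894739 + r{\left(572 \right)}\right) = \left(\sqrt{882878 + \left(2 - -1102\right)} + 2311509\right) \left(2894739 + 1242\right) = \left(\sqrt{882878 + \left(2 + 1102\right)} + 2311509\right) 2895981 = \left(\sqrt{882878 + 1104} + 2311509\right) 2895981 = \left(\sqrt{883982} + 2311509\right) 2895981 = \left(2311509 + \sqrt{883982}\right) 2895981 = 6694086145329 + 2895981 \sqrt{883982}$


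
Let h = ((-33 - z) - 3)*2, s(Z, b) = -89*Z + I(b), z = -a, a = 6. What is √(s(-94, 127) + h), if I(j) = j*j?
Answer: 3*√2715 ≈ 156.32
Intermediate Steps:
I(j) = j²
z = -6 (z = -1*6 = -6)
s(Z, b) = b² - 89*Z (s(Z, b) = -89*Z + b² = b² - 89*Z)
h = -60 (h = ((-33 - 1*(-6)) - 3)*2 = ((-33 + 6) - 3)*2 = (-27 - 3)*2 = -30*2 = -60)
√(s(-94, 127) + h) = √((127² - 89*(-94)) - 60) = √((16129 + 8366) - 60) = √(24495 - 60) = √24435 = 3*√2715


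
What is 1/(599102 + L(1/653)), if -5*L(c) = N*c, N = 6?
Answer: 3265/1956068024 ≈ 1.6692e-6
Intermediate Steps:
L(c) = -6*c/5
1/(599102 + L(1/653)) = 1/(599102 - 6/5/653) = 1/(599102 - 6/5*1/653) = 1/(599102 - 6/3265) = 1/(1956068024/3265) = 3265/1956068024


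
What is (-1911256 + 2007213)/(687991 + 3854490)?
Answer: 95957/4542481 ≈ 0.021124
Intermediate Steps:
(-1911256 + 2007213)/(687991 + 3854490) = 95957/4542481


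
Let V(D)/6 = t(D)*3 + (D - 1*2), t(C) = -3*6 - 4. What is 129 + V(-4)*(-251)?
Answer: 108561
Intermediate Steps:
t(C) = -22 (t(C) = -18 - 4 = -22)
V(D) = -408 + 6*D (V(D) = 6*(-22*3 + (D - 1*2)) = 6*(-66 + (D - 2)) = 6*(-66 + (-2 + D)) = 6*(-68 + D) = -408 + 6*D)
129 + V(-4)*(-251) = 129 + (-408 + 6*(-4))*(-251) = 129 + (-408 - 24)*(-251) = 129 - 432*(-251) = 129 + 108432 = 108561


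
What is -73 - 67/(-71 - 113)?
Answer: -13365/184 ≈ -72.636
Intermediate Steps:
-73 - 67/(-71 - 113) = -73 - 67/(-184) = -73 - 1/184*(-67) = -73 + 67/184 = -13365/184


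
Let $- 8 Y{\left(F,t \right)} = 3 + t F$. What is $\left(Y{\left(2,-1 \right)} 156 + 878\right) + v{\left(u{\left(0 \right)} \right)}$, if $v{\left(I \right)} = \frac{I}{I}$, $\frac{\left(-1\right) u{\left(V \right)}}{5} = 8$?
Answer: $\frac{1719}{2} \approx 859.5$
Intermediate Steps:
$u{\left(V \right)} = -40$ ($u{\left(V \right)} = \left(-5\right) 8 = -40$)
$Y{\left(F,t \right)} = - \frac{3}{8} - \frac{F t}{8}$ ($Y{\left(F,t \right)} = - \frac{3 + t F}{8} = - \frac{3 + F t}{8} = - \frac{3}{8} - \frac{F t}{8}$)
$v{\left(I \right)} = 1$
$\left(Y{\left(2,-1 \right)} 156 + 878\right) + v{\left(u{\left(0 \right)} \right)} = \left(\left(- \frac{3}{8} - \frac{1}{4} \left(-1\right)\right) 156 + 878\right) + 1 = \left(\left(- \frac{3}{8} + \frac{1}{4}\right) 156 + 878\right) + 1 = \left(\left(- \frac{1}{8}\right) 156 + 878\right) + 1 = \left(- \frac{39}{2} + 878\right) + 1 = \frac{1717}{2} + 1 = \frac{1719}{2}$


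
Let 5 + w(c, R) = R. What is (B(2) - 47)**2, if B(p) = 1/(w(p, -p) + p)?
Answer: 55696/25 ≈ 2227.8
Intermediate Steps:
w(c, R) = -5 + R
B(p) = -1/5 (B(p) = 1/((-5 - p) + p) = 1/(-5) = -1/5)
(B(2) - 47)**2 = (-1/5 - 47)**2 = (-236/5)**2 = 55696/25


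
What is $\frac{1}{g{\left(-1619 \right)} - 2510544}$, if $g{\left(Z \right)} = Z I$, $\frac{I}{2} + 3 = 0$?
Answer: $- \frac{1}{2500830} \approx -3.9987 \cdot 10^{-7}$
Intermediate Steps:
$I = -6$ ($I = -6 + 2 \cdot 0 = -6 + 0 = -6$)
$g{\left(Z \right)} = - 6 Z$ ($g{\left(Z \right)} = Z \left(-6\right) = - 6 Z$)
$\frac{1}{g{\left(-1619 \right)} - 2510544} = \frac{1}{\left(-6\right) \left(-1619\right) - 2510544} = \frac{1}{9714 - 2510544} = \frac{1}{-2500830} = - \frac{1}{2500830}$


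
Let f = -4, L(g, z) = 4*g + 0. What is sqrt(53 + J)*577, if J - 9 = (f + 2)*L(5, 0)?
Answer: 577*sqrt(22) ≈ 2706.4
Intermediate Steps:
L(g, z) = 4*g
J = -31 (J = 9 + (-4 + 2)*(4*5) = 9 - 2*20 = 9 - 40 = -31)
sqrt(53 + J)*577 = sqrt(53 - 31)*577 = sqrt(22)*577 = 577*sqrt(22)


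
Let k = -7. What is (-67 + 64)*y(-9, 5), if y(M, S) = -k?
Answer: -21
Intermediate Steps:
y(M, S) = 7 (y(M, S) = -1*(-7) = 7)
(-67 + 64)*y(-9, 5) = (-67 + 64)*7 = -3*7 = -21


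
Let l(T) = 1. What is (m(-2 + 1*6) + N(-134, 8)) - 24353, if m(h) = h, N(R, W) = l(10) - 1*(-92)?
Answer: -24256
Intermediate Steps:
N(R, W) = 93 (N(R, W) = 1 - 1*(-92) = 1 + 92 = 93)
(m(-2 + 1*6) + N(-134, 8)) - 24353 = ((-2 + 1*6) + 93) - 24353 = ((-2 + 6) + 93) - 24353 = (4 + 93) - 24353 = 97 - 24353 = -24256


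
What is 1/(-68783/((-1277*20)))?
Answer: 25540/68783 ≈ 0.37131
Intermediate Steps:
1/(-68783/((-1277*20))) = 1/(-68783/(-25540)) = 1/(-68783*(-1/25540)) = 1/(68783/25540) = 25540/68783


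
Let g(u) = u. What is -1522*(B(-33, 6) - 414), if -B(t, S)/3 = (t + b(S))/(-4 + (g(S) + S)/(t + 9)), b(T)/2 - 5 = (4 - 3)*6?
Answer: 1923808/3 ≈ 6.4127e+5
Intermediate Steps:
b(T) = 22 (b(T) = 10 + 2*((4 - 3)*6) = 10 + 2*(1*6) = 10 + 2*6 = 10 + 12 = 22)
B(t, S) = -3*(22 + t)/(-4 + 2*S/(9 + t)) (B(t, S) = -3*(t + 22)/(-4 + (S + S)/(t + 9)) = -3*(22 + t)/(-4 + (2*S)/(9 + t)) = -3*(22 + t)/(-4 + 2*S/(9 + t)))
-1522*(B(-33, 6) - 414) = -1522*(3*(198 + (-33)² + 31*(-33))/(2*(18 - 1*6 + 2*(-33))) - 414) = -1522*(3*(198 + 1089 - 1023)/(2*(18 - 6 - 66)) - 414) = -1522*((3/2)*264/(-54) - 414) = -1522*((3/2)*(-1/54)*264 - 414) = -1522*(-22/3 - 414) = -1522*(-1264/3) = 1923808/3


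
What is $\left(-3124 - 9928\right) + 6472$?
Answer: $-6580$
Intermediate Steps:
$\left(-3124 - 9928\right) + 6472 = -13052 + 6472 = -6580$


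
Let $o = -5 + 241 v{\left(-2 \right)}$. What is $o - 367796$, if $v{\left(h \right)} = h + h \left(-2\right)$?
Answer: $-367319$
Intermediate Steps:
$v{\left(h \right)} = - h$ ($v{\left(h \right)} = h - 2 h = - h$)
$o = 477$ ($o = -5 + 241 \left(\left(-1\right) \left(-2\right)\right) = -5 + 241 \cdot 2 = -5 + 482 = 477$)
$o - 367796 = 477 - 367796 = -367319$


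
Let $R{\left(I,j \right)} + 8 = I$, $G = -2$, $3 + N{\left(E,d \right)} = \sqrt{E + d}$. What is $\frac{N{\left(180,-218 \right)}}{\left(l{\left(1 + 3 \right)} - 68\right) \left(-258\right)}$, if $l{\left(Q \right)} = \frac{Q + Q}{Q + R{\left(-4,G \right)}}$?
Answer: $- \frac{1}{5934} + \frac{i \sqrt{38}}{17802} \approx -0.00016852 + 0.00034628 i$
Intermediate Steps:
$N{\left(E,d \right)} = -3 + \sqrt{E + d}$
$R{\left(I,j \right)} = -8 + I$
$l{\left(Q \right)} = \frac{2 Q}{-12 + Q}$ ($l{\left(Q \right)} = \frac{Q + Q}{Q - 12} = \frac{2 Q}{Q - 12} = \frac{2 Q}{-12 + Q}$)
$\frac{N{\left(180,-218 \right)}}{\left(l{\left(1 + 3 \right)} - 68\right) \left(-258\right)} = \frac{-3 + \sqrt{180 - 218}}{\left(\frac{2 \left(1 + 3\right)}{-12 + \left(1 + 3\right)} - 68\right) \left(-258\right)} = \frac{-3 + \sqrt{-38}}{\left(2 \cdot 4 \frac{1}{-12 + 4} - 68\right) \left(-258\right)} = \frac{-3 + i \sqrt{38}}{\left(2 \cdot 4 \frac{1}{-8} - 68\right) \left(-258\right)} = \frac{-3 + i \sqrt{38}}{\left(2 \cdot 4 \left(- \frac{1}{8}\right) - 68\right) \left(-258\right)} = \frac{-3 + i \sqrt{38}}{\left(-1 - 68\right) \left(-258\right)} = \frac{-3 + i \sqrt{38}}{\left(-69\right) \left(-258\right)} = \frac{-3 + i \sqrt{38}}{17802} = \left(-3 + i \sqrt{38}\right) \frac{1}{17802} = - \frac{1}{5934} + \frac{i \sqrt{38}}{17802}$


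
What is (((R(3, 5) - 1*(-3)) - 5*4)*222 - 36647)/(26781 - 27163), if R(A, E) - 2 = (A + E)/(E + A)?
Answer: 39755/382 ≈ 104.07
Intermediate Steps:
R(A, E) = 3 (R(A, E) = 2 + (A + E)/(E + A) = 2 + (A + E)/(A + E) = 2 + 1 = 3)
(((R(3, 5) - 1*(-3)) - 5*4)*222 - 36647)/(26781 - 27163) = (((3 - 1*(-3)) - 5*4)*222 - 36647)/(26781 - 27163) = (((3 + 3) - 20)*222 - 36647)/(-382) = ((6 - 20)*222 - 36647)*(-1/382) = (-14*222 - 36647)*(-1/382) = (-3108 - 36647)*(-1/382) = -39755*(-1/382) = 39755/382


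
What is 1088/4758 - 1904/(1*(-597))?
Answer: 539376/157807 ≈ 3.4179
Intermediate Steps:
1088/4758 - 1904/(1*(-597)) = 1088*(1/4758) - 1904/(-597) = 544/2379 - 1904*(-1/597) = 544/2379 + 1904/597 = 539376/157807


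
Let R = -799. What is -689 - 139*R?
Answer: 110372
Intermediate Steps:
-689 - 139*R = -689 - 139*(-799) = -689 + 111061 = 110372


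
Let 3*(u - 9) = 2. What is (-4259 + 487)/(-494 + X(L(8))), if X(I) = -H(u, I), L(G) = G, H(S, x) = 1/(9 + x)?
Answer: 64124/8399 ≈ 7.6347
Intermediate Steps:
u = 29/3 (u = 9 + (⅓)*2 = 9 + ⅔ = 29/3 ≈ 9.6667)
X(I) = -1/(9 + I)
(-4259 + 487)/(-494 + X(L(8))) = (-4259 + 487)/(-494 - 1/(9 + 8)) = -3772/(-494 - 1/17) = -3772/(-8399/17) = -3772*(-17/8399) = 64124/8399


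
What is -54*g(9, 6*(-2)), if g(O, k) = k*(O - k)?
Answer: 13608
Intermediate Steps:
-54*g(9, 6*(-2)) = -54*6*(-2)*(9 - 6*(-2)) = -(-648)*(9 - 1*(-12)) = -(-648)*(9 + 12) = -(-648)*21 = -54*(-252) = 13608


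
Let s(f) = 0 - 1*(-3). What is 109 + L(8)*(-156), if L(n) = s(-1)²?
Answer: -1295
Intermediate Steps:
s(f) = 3 (s(f) = 0 + 3 = 3)
L(n) = 9 (L(n) = 3² = 9)
109 + L(8)*(-156) = 109 + 9*(-156) = 109 - 1404 = -1295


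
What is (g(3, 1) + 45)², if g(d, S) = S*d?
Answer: 2304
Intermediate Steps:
(g(3, 1) + 45)² = (1*3 + 45)² = (3 + 45)² = 48² = 2304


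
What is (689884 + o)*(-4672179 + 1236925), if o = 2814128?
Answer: -12037171239048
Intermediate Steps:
(689884 + o)*(-4672179 + 1236925) = (689884 + 2814128)*(-4672179 + 1236925) = 3504012*(-3435254) = -12037171239048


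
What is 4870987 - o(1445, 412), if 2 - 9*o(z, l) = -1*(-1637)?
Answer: 14613506/3 ≈ 4.8712e+6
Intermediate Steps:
o(z, l) = -545/3 (o(z, l) = 2/9 - (-1)*(-1637)/9 = 2/9 - 1/9*1637 = 2/9 - 1637/9 = -545/3)
4870987 - o(1445, 412) = 4870987 - 1*(-545/3) = 4870987 + 545/3 = 14613506/3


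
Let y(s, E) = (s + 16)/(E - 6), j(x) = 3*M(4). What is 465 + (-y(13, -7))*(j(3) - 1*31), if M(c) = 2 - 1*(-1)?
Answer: 5407/13 ≈ 415.92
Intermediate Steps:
M(c) = 3 (M(c) = 2 + 1 = 3)
j(x) = 9 (j(x) = 3*3 = 9)
y(s, E) = (16 + s)/(-6 + E)
465 + (-y(13, -7))*(j(3) - 1*31) = 465 + (-(16 + 13)/(-6 - 7))*(9 - 1*31) = 465 + (-29/(-13))*(9 - 31) = 465 - (-1)*29/13*(-22) = 465 - 1*(-29/13)*(-22) = 465 + (29/13)*(-22) = 465 - 638/13 = 5407/13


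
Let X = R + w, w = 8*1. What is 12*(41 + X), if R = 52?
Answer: 1212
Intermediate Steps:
w = 8
X = 60 (X = 52 + 8 = 60)
12*(41 + X) = 12*(41 + 60) = 12*101 = 1212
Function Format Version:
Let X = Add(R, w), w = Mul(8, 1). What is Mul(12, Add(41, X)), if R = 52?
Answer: 1212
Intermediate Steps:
w = 8
X = 60 (X = Add(52, 8) = 60)
Mul(12, Add(41, X)) = Mul(12, Add(41, 60)) = Mul(12, 101) = 1212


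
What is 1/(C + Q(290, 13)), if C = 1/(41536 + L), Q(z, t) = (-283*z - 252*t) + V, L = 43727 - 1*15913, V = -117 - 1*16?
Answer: -69350/5927968649 ≈ -1.1699e-5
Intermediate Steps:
V = -133 (V = -117 - 16 = -133)
L = 27814 (L = 43727 - 15913 = 27814)
Q(z, t) = -133 - 283*z - 252*t (Q(z, t) = (-283*z - 252*t) - 133 = -133 - 283*z - 252*t)
C = 1/69350 (C = 1/(41536 + 27814) = 1/69350 ≈ 1.4420e-5)
1/(C + Q(290, 13)) = 1/(1/69350 + (-133 - 283*290 - 252*13)) = 1/(1/69350 + (-133 - 82070 - 3276)) = 1/(1/69350 - 85479) = 1/(-5927968649/69350) = -69350/5927968649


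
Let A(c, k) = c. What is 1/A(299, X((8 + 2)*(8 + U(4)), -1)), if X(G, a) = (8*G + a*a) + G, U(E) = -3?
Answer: 1/299 ≈ 0.0033445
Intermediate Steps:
X(G, a) = a² + 9*G (X(G, a) = (8*G + a²) + G = (a² + 8*G) + G = a² + 9*G)
1/A(299, X((8 + 2)*(8 + U(4)), -1)) = 1/299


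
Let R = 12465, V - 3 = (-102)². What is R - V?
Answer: 2058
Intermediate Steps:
V = 10407 (V = 3 + (-102)² = 3 + 10404 = 10407)
R - V = 12465 - 1*10407 = 12465 - 10407 = 2058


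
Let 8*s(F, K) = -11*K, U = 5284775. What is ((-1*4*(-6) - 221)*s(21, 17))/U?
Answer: 36839/42278200 ≈ 0.00087135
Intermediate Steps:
s(F, K) = -11*K/8 (s(F, K) = (-11*K)/8 = -11*K/8)
((-1*4*(-6) - 221)*s(21, 17))/U = ((-1*4*(-6) - 221)*(-11/8*17))/5284775 = ((-4*(-6) - 221)*(-187/8))*(1/5284775) = ((24 - 221)*(-187/8))*(1/5284775) = -197*(-187/8)*(1/5284775) = (36839/8)*(1/5284775) = 36839/42278200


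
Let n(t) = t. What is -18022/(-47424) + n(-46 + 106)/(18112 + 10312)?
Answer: 1694417/4434144 ≈ 0.38213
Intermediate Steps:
-18022/(-47424) + n(-46 + 106)/(18112 + 10312) = -18022/(-47424) + (-46 + 106)/(18112 + 10312) = -18022*(-1/47424) + 60/28424 = 9011/23712 + 60*(1/28424) = 9011/23712 + 15/7106 = 1694417/4434144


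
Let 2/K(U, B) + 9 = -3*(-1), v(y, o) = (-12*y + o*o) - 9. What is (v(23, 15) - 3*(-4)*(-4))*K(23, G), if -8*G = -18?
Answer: 36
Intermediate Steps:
G = 9/4 (G = -⅛*(-18) = 9/4 ≈ 2.2500)
v(y, o) = -9 + o² - 12*y (v(y, o) = (-12*y + o²) - 9 = (o² - 12*y) - 9 = -9 + o² - 12*y)
K(U, B) = -⅓ (K(U, B) = 2/(-9 - 3*(-1)) = 2/(-9 + 3) = 2/(-6) = 2*(-⅙) = -⅓)
(v(23, 15) - 3*(-4)*(-4))*K(23, G) = ((-9 + 15² - 12*23) - 3*(-4)*(-4))*(-⅓) = ((-9 + 225 - 276) + 12*(-4))*(-⅓) = (-60 - 48)*(-⅓) = -108*(-⅓) = 36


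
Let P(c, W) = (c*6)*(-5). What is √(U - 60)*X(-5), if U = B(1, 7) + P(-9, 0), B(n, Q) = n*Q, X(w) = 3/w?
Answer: -3*√217/5 ≈ -8.8385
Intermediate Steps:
P(c, W) = -30*c (P(c, W) = (6*c)*(-5) = -30*c)
B(n, Q) = Q*n
U = 277 (U = 7*1 - 30*(-9) = 7 + 270 = 277)
√(U - 60)*X(-5) = √(277 - 60)*(3/(-5)) = √217*(3*(-⅕)) = √217*(-⅗) = -3*√217/5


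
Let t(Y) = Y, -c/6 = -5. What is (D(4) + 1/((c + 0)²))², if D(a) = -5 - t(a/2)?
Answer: 39677401/810000 ≈ 48.984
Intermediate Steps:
c = 30 (c = -6*(-5) = 30)
D(a) = -5 - a/2
(D(4) + 1/((c + 0)²))² = ((-5 - ½*4) + 1/((30 + 0)²))² = ((-5 - 2) + 1/(30²))² = (-7 + 1/900)² = (-6299/900)² = 39677401/810000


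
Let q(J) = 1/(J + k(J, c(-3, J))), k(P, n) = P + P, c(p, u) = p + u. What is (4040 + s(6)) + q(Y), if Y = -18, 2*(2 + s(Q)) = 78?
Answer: 220157/54 ≈ 4077.0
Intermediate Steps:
s(Q) = 37 (s(Q) = -2 + (½)*78 = -2 + 39 = 37)
k(P, n) = 2*P
q(J) = 1/(3*J) (q(J) = 1/(J + 2*J) = 1/(3*J))
(4040 + s(6)) + q(Y) = (4040 + 37) + (⅓)/(-18) = 4077 + (⅓)*(-1/18) = 4077 - 1/54 = 220157/54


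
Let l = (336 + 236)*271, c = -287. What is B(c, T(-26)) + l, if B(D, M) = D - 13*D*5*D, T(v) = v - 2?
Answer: -5199260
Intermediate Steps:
T(v) = -2 + v
l = 155012 (l = 572*271 = 155012)
B(D, M) = D - 65*D² (B(D, M) = D - 13*5*D*D = D - 65*D²)
B(c, T(-26)) + l = -287*(1 - 65*(-287)) + 155012 = -287*(1 + 18655) + 155012 = -287*18656 + 155012 = -5354272 + 155012 = -5199260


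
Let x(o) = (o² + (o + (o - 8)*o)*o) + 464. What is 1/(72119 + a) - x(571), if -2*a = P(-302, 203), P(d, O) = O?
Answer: -26533210053013/144035 ≈ -1.8421e+8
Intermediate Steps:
a = -203/2 (a = -½*203 = -203/2 ≈ -101.50)
x(o) = 464 + o² + o*(o + o*(-8 + o)) (x(o) = (o² + (o + (-8 + o)*o)*o) + 464 = (o² + (o + o*(-8 + o))*o) + 464 = (o² + o*(o + o*(-8 + o))) + 464 = 464 + o² + o*(o + o*(-8 + o)))
1/(72119 + a) - x(571) = 1/(72119 - 203/2) - (464 + 571³ - 6*571²) = 1/(144035/2) - (464 + 186169411 - 6*326041) = 2/144035 - (464 + 186169411 - 1956246) = 2/144035 - 1*184213629 = 2/144035 - 184213629 = -26533210053013/144035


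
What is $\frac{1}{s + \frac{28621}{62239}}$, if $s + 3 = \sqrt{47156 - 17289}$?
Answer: $\frac{9839736944}{115670598099691} + \frac{3873693121 \sqrt{29867}}{115670598099691} \approx 0.0058727$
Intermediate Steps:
$s = -3 + \sqrt{29867}$ ($s = -3 + \sqrt{47156 - 17289} = -3 + \sqrt{29867} \approx 169.82$)
$\frac{1}{s + \frac{28621}{62239}} = \frac{1}{\left(-3 + \sqrt{29867}\right) + \frac{28621}{62239}} = \frac{1}{- \frac{158096}{62239} + \sqrt{29867}}$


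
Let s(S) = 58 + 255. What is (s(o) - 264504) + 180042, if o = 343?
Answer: -84149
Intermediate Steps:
s(S) = 313
(s(o) - 264504) + 180042 = (313 - 264504) + 180042 = -264191 + 180042 = -84149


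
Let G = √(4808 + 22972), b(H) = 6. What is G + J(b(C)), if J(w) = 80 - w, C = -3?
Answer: 74 + 2*√6945 ≈ 240.67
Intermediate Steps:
G = 2*√6945 (G = √27780 = 2*√6945 ≈ 166.67)
G + J(b(C)) = 2*√6945 + (80 - 1*6) = 2*√6945 + (80 - 6) = 2*√6945 + 74 = 74 + 2*√6945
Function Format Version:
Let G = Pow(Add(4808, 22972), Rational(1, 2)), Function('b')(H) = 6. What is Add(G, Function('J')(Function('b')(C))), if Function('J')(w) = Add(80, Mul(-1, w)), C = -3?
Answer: Add(74, Mul(2, Pow(6945, Rational(1, 2)))) ≈ 240.67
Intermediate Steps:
G = Mul(2, Pow(6945, Rational(1, 2))) (G = Pow(27780, Rational(1, 2)) = Mul(2, Pow(6945, Rational(1, 2))) ≈ 166.67)
Add(G, Function('J')(Function('b')(C))) = Add(Mul(2, Pow(6945, Rational(1, 2))), Add(80, Mul(-1, 6))) = Add(Mul(2, Pow(6945, Rational(1, 2))), Add(80, -6)) = Add(Mul(2, Pow(6945, Rational(1, 2))), 74) = Add(74, Mul(2, Pow(6945, Rational(1, 2))))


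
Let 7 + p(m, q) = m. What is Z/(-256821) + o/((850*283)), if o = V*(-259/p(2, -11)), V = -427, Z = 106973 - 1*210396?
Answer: 95989408397/308891457750 ≈ 0.31075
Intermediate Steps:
Z = -103423 (Z = 106973 - 210396 = -103423)
p(m, q) = -7 + m
o = -110593/5 (o = -(-110593)/(-7 + 2) = -(-110593)/(-5) = -(-110593)*(-1)/5 = -427*259/5 = -110593/5 ≈ -22119.)
Z/(-256821) + o/((850*283)) = -103423/(-256821) - 110593/(5*(850*283)) = -103423*(-1/256821) - 110593/5/240550 = 103423/256821 - 110593/5*1/240550 = 103423/256821 - 110593/1202750 = 95989408397/308891457750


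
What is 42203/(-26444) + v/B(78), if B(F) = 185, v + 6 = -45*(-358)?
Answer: 418046621/4892140 ≈ 85.453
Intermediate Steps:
v = 16104 (v = -6 - 45*(-358) = -6 + 16110 = 16104)
42203/(-26444) + v/B(78) = 42203/(-26444) + 16104/185 = 42203*(-1/26444) + 16104*(1/185) = -42203/26444 + 16104/185 = 418046621/4892140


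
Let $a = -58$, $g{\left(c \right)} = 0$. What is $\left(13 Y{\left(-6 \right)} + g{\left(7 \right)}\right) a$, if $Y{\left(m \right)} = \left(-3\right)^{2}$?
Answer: $-6786$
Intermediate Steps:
$Y{\left(m \right)} = 9$
$\left(13 Y{\left(-6 \right)} + g{\left(7 \right)}\right) a = \left(13 \cdot 9 + 0\right) \left(-58\right) = \left(117 + 0\right) \left(-58\right) = 117 \left(-58\right) = -6786$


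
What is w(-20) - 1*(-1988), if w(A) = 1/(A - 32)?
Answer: 103375/52 ≈ 1988.0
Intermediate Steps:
w(A) = 1/(-32 + A)
w(-20) - 1*(-1988) = 1/(-32 - 20) - 1*(-1988) = 1/(-52) + 1988 = -1/52 + 1988 = 103375/52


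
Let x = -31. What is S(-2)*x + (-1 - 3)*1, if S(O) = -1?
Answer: 27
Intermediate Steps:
S(-2)*x + (-1 - 3)*1 = -1*(-31) + (-1 - 3)*1 = 31 - 4*1 = 31 - 4 = 27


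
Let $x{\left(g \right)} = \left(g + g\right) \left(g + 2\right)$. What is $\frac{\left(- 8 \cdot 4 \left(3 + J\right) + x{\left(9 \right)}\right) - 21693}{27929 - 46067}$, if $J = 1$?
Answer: $\frac{21623}{18138} \approx 1.1921$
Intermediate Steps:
$x{\left(g \right)} = 2 g \left(2 + g\right)$
$\frac{\left(- 8 \cdot 4 \left(3 + J\right) + x{\left(9 \right)}\right) - 21693}{27929 - 46067} = \frac{\left(- 8 \cdot 4 \left(3 + 1\right) + 2 \cdot 9 \left(2 + 9\right)\right) - 21693}{27929 - 46067} = \frac{\left(- 8 \cdot 4 \cdot 4 + 2 \cdot 9 \cdot 11\right) - 21693}{-18138} = \left(\left(\left(-8\right) 16 + 198\right) - 21693\right) \left(- \frac{1}{18138}\right) = \left(\left(-128 + 198\right) - 21693\right) \left(- \frac{1}{18138}\right) = \left(70 - 21693\right) \left(- \frac{1}{18138}\right) = \left(-21623\right) \left(- \frac{1}{18138}\right) = \frac{21623}{18138}$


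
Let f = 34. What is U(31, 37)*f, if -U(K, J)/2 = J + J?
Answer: -5032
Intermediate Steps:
U(K, J) = -4*J (U(K, J) = -2*(J + J) = -4*J)
U(31, 37)*f = -4*37*34 = -148*34 = -5032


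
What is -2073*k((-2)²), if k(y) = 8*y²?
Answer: -265344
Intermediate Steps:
-2073*k((-2)²) = -16584*((-2)²)² = -16584*4² = -16584*16 = -2073*128 = -265344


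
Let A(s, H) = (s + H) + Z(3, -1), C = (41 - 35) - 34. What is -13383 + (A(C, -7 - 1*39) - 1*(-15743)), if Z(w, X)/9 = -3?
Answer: 2259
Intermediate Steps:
Z(w, X) = -27 (Z(w, X) = 9*(-3) = -27)
C = -28 (C = 6 - 34 = -28)
A(s, H) = -27 + H + s (A(s, H) = (s + H) - 27 = (H + s) - 27 = -27 + H + s)
-13383 + (A(C, -7 - 1*39) - 1*(-15743)) = -13383 + ((-27 + (-7 - 1*39) - 28) - 1*(-15743)) = -13383 + ((-27 + (-7 - 39) - 28) + 15743) = -13383 + ((-27 - 46 - 28) + 15743) = -13383 + (-101 + 15743) = -13383 + 15642 = 2259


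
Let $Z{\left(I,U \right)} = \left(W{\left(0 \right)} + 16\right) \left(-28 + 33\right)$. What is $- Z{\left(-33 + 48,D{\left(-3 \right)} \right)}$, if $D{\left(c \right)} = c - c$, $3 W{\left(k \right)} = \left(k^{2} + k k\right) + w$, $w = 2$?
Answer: $- \frac{250}{3} \approx -83.333$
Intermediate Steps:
$W{\left(k \right)} = \frac{2}{3} + \frac{2 k^{2}}{3}$ ($W{\left(k \right)} = \frac{\left(k^{2} + k k\right) + 2}{3} = \frac{\left(k^{2} + k^{2}\right) + 2}{3} = \frac{2 k^{2} + 2}{3} = \frac{2 + 2 k^{2}}{3} = \frac{2}{3} + \frac{2 k^{2}}{3}$)
$D{\left(c \right)} = 0$
$Z{\left(I,U \right)} = \frac{250}{3}$ ($Z{\left(I,U \right)} = \left(\left(\frac{2}{3} + \frac{2 \cdot 0^{2}}{3}\right) + 16\right) \left(-28 + 33\right) = \left(\left(\frac{2}{3} + \frac{2}{3} \cdot 0\right) + 16\right) 5 = \left(\left(\frac{2}{3} + 0\right) + 16\right) 5 = \left(\frac{2}{3} + 16\right) 5 = \frac{50}{3} \cdot 5 = \frac{250}{3}$)
$- Z{\left(-33 + 48,D{\left(-3 \right)} \right)} = \left(-1\right) \frac{250}{3} = - \frac{250}{3}$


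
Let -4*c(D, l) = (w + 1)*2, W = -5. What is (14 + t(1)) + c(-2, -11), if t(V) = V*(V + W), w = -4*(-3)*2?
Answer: -5/2 ≈ -2.5000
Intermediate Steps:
w = 24 (w = 12*2 = 24)
c(D, l) = -25/2 (c(D, l) = -(24 + 1)*2/4 = -25*2/4 = -¼*50 = -25/2)
t(V) = V*(-5 + V) (t(V) = V*(V - 5) = V*(-5 + V))
(14 + t(1)) + c(-2, -11) = (14 + 1*(-5 + 1)) - 25/2 = (14 + 1*(-4)) - 25/2 = (14 - 4) - 25/2 = 10 - 25/2 = -5/2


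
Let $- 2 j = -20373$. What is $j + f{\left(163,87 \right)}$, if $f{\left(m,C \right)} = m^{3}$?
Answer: $\frac{8681867}{2} \approx 4.3409 \cdot 10^{6}$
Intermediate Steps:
$j = \frac{20373}{2}$ ($j = \left(- \frac{1}{2}\right) \left(-20373\right) = \frac{20373}{2} \approx 10187.0$)
$j + f{\left(163,87 \right)} = \frac{20373}{2} + 163^{3} = \frac{20373}{2} + 4330747 = \frac{8681867}{2}$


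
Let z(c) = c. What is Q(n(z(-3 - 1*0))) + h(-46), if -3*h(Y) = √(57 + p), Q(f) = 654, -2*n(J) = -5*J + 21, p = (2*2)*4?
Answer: 654 - √73/3 ≈ 651.15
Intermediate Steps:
p = 16 (p = 4*4 = 16)
n(J) = -21/2 + 5*J/2 (n(J) = -(-5*J + 21)/2 = -(21 - 5*J)/2 = -21/2 + 5*J/2)
h(Y) = -√73/3 (h(Y) = -√(57 + 16)/3 = -√73/3)
Q(n(z(-3 - 1*0))) + h(-46) = 654 - √73/3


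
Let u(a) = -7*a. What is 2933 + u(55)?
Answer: 2548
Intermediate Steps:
2933 + u(55) = 2933 - 7*55 = 2933 - 385 = 2548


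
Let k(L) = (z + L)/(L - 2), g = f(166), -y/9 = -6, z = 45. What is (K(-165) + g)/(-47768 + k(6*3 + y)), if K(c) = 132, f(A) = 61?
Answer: -13510/3343643 ≈ -0.0040405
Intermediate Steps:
y = 54 (y = -9*(-6) = 54)
g = 61
k(L) = (45 + L)/(-2 + L) (k(L) = (45 + L)/(L - 2) = (45 + L)/(-2 + L))
(K(-165) + g)/(-47768 + k(6*3 + y)) = (132 + 61)/(-47768 + (45 + (6*3 + 54))/(-2 + (6*3 + 54))) = 193/(-47768 + (45 + (18 + 54))/(-2 + (18 + 54))) = 193/(-47768 + (45 + 72)/(-2 + 72)) = 193/(-47768 + 117/70) = 193/(-3343643/70) = 193*(-70/3343643) = -13510/3343643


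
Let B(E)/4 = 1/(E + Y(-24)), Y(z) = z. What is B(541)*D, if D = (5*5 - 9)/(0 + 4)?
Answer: 16/517 ≈ 0.030948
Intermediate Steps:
D = 4 (D = (25 - 9)/4 = 16*(1/4) = 4)
B(E) = 4/(-24 + E) (B(E) = 4/(E - 24) = 4/(-24 + E))
B(541)*D = (4/(-24 + 541))*4 = (4/517)*4 = 16/517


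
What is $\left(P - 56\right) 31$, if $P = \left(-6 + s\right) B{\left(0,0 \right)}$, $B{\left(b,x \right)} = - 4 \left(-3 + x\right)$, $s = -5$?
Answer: $-5828$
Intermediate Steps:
$B{\left(b,x \right)} = 12 - 4 x$
$P = -132$ ($P = \left(-6 - 5\right) \left(12 - 0\right) = - 11 \left(12 + 0\right) = \left(-11\right) 12 = -132$)
$\left(P - 56\right) 31 = \left(-132 - 56\right) 31 = \left(-188\right) 31 = -5828$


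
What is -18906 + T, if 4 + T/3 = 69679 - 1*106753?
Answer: -130140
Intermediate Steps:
T = -111234 (T = -12 + 3*(69679 - 1*106753) = -12 + 3*(69679 - 106753) = -12 + 3*(-37074) = -12 - 111222 = -111234)
-18906 + T = -18906 - 111234 = -130140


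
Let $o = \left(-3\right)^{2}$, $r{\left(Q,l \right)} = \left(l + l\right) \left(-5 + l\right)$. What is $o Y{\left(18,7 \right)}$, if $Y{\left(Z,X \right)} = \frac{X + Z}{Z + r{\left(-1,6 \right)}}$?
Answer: $\frac{15}{2} \approx 7.5$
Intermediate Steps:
$r{\left(Q,l \right)} = 2 l \left(-5 + l\right)$
$Y{\left(Z,X \right)} = \frac{X + Z}{12 + Z}$ ($Y{\left(Z,X \right)} = \frac{X + Z}{Z + 2 \cdot 6 \left(-5 + 6\right)} = \frac{X + Z}{Z + 2 \cdot 6 \cdot 1} = \frac{X + Z}{Z + 12} = \frac{X + Z}{12 + Z}$)
$o = 9$
$o Y{\left(18,7 \right)} = 9 \frac{7 + 18}{12 + 18} = 9 \cdot \frac{1}{30} \cdot 25 = 9 \cdot \frac{5}{6} = \frac{15}{2}$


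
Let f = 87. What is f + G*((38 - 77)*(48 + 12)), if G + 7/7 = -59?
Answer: 140487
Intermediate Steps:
G = -60 (G = -1 - 59 = -60)
f + G*((38 - 77)*(48 + 12)) = 87 - 60*(38 - 77)*(48 + 12) = 87 - (-2340)*60 = 87 - 60*(-2340) = 87 + 140400 = 140487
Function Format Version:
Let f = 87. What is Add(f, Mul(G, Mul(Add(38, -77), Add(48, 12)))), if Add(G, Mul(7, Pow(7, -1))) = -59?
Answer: 140487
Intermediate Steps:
G = -60 (G = Add(-1, -59) = -60)
Add(f, Mul(G, Mul(Add(38, -77), Add(48, 12)))) = Add(87, Mul(-60, Mul(Add(38, -77), Add(48, 12)))) = Add(87, Mul(-60, Mul(-39, 60))) = Add(87, Mul(-60, -2340)) = Add(87, 140400) = 140487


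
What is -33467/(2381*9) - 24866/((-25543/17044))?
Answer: 9081100445035/547360947 ≈ 16591.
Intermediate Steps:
-33467/(2381*9) - 24866/((-25543/17044)) = -33467/21429 - 24866/((-25543*1/17044)) = -33467*1/21429 - 24866/(-25543/17044) = -33467/21429 - 24866*(-17044/25543) = -33467/21429 + 423816104/25543 = 9081100445035/547360947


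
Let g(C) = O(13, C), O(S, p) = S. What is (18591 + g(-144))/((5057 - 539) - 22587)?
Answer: -18604/18069 ≈ -1.0296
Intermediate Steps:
g(C) = 13
(18591 + g(-144))/((5057 - 539) - 22587) = (18591 + 13)/((5057 - 539) - 22587) = 18604/(4518 - 22587) = 18604/(-18069) = 18604*(-1/18069) = -18604/18069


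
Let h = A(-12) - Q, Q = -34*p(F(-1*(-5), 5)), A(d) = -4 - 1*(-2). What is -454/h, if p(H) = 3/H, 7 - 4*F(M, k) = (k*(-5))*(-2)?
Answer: 9761/247 ≈ 39.518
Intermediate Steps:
F(M, k) = 7/4 - 5*k/2 (F(M, k) = 7/4 - k*(-5)*(-2)/4 = 7/4 - (-5*k)*(-2)/4 = 7/4 - 5*k/2)
A(d) = -2 (A(d) = -4 + 2 = -2)
Q = 408/43 (Q = -102/(7/4 - 5/2*5) = -102/(7/4 - 25/2) = -102/(-43/4) = -102*(-4)/43 = -34*(-12/43) = 408/43 ≈ 9.4884)
h = -494/43 (h = -2 - 1*408/43 = -2 - 408/43 = -494/43 ≈ -11.488)
-454/h = -454/(-494/43) = -454*(-43/494) = 9761/247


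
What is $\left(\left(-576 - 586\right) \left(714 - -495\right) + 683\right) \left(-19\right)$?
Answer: $26679325$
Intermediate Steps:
$\left(\left(-576 - 586\right) \left(714 - -495\right) + 683\right) \left(-19\right) = \left(- 1162 \left(714 + 495\right) + 683\right) \left(-19\right) = \left(\left(-1162\right) 1209 + 683\right) \left(-19\right) = \left(-1404858 + 683\right) \left(-19\right) = \left(-1404175\right) \left(-19\right) = 26679325$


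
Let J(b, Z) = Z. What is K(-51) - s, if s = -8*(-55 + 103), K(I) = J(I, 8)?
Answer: 392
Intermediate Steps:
K(I) = 8
s = -384 (s = -8*48 = -384)
K(-51) - s = 8 - 1*(-384) = 8 + 384 = 392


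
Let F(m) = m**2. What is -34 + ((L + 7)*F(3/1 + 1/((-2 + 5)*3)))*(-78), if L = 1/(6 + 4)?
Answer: -728222/135 ≈ -5394.2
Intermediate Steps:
L = 1/10 ≈ 0.10000
-34 + ((L + 7)*F(3/1 + 1/((-2 + 5)*3)))*(-78) = -34 + ((1/10 + 7)*(3/1 + 1/((-2 + 5)*3))**2)*(-78) = -34 + (71*(3*1 + (1/3)/3)**2/10)*(-78) = -34 + (71*(3 + (1/3)*(1/3))**2/10)*(-78) = -34 + (71*(3 + 1/9)**2/10)*(-78) = -34 + (71*(28/9)**2/10)*(-78) = -34 + ((71/10)*(784/81))*(-78) = -34 + (27832/405)*(-78) = -34 - 723632/135 = -728222/135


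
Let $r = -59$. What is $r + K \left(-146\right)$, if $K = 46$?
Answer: $-6775$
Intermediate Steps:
$r + K \left(-146\right) = -59 + 46 \left(-146\right) = -59 - 6716 = -6775$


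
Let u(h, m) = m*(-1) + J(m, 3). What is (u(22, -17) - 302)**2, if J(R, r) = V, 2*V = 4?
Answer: 80089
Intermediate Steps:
V = 2 (V = (1/2)*4 = 2)
J(R, r) = 2
u(h, m) = 2 - m (u(h, m) = m*(-1) + 2 = -m + 2 = 2 - m)
(u(22, -17) - 302)**2 = ((2 - 1*(-17)) - 302)**2 = ((2 + 17) - 302)**2 = (19 - 302)**2 = (-283)**2 = 80089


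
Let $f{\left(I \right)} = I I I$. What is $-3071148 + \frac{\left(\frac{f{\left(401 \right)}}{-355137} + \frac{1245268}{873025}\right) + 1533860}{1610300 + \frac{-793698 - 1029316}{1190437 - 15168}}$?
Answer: $- \frac{2425370299184786502924133747}{789727831852154003850} \approx -3.0711 \cdot 10^{6}$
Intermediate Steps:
$f{\left(I \right)} = I^{3}$ ($f{\left(I \right)} = I^{2} I = I^{3}$)
$-3071148 + \frac{\left(\frac{f{\left(401 \right)}}{-355137} + \frac{1245268}{873025}\right) + 1533860}{1610300 + \frac{-793698 - 1029316}{1190437 - 15168}} = -3071148 + \frac{\left(\frac{401^{3}}{-355137} + \frac{1245268}{873025}\right) + 1533860}{1610300 + \frac{-793698 - 1029316}{1190437 - 15168}} = -3071148 + \frac{\left(64481201 \left(- \frac{1}{355137}\right) + 1245268 \cdot \frac{1}{873025}\right) + 1533860}{1610300 - \frac{1823014}{1175269}} = -3071148 + \frac{\left(- \frac{64481201}{355137} + \frac{1676}{1175}\right) + 1533860}{1610300 - \frac{1823014}{1175269}} = -3071148 + \frac{- \frac{75170201563}{417285975} + 1533860}{1610300 - \frac{1823014}{1175269}} = -3071148 + \frac{639983095411937}{417285975 \cdot \frac{1892533847686}{1175269}} = -3071148 + \frac{639983095411937}{417285975} \cdot \frac{1175269}{1892533847686} = -3071148 + \frac{752152292561691786053}{789727831852154003850} = - \frac{2425370299184786502924133747}{789727831852154003850}$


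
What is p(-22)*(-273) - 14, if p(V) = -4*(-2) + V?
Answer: 3808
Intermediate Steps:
p(V) = 8 + V
p(-22)*(-273) - 14 = (8 - 22)*(-273) - 14 = -14*(-273) - 14 = 3822 - 14 = 3808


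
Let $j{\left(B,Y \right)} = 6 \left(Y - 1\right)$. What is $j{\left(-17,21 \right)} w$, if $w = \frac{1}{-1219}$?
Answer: $- \frac{120}{1219} \approx -0.098441$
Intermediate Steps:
$j{\left(B,Y \right)} = -6 + 6 Y$ ($j{\left(B,Y \right)} = 6 \left(-1 + Y\right) = -6 + 6 Y$)
$w = - \frac{1}{1219} \approx -0.00082034$
$j{\left(-17,21 \right)} w = \left(-6 + 6 \cdot 21\right) \left(- \frac{1}{1219}\right) = \left(-6 + 126\right) \left(- \frac{1}{1219}\right) = 120 \left(- \frac{1}{1219}\right) = - \frac{120}{1219}$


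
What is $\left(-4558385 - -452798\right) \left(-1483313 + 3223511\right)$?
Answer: $-7144534286226$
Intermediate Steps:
$\left(-4558385 - -452798\right) \left(-1483313 + 3223511\right) = \left(-4558385 + \left(-1155167 + 1607965\right)\right) 1740198 = \left(-4558385 + 452798\right) 1740198 = \left(-4105587\right) 1740198 = -7144534286226$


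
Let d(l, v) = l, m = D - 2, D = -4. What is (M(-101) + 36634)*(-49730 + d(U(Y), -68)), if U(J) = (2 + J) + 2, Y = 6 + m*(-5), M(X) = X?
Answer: -1815324770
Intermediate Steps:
m = -6 (m = -4 - 2 = -6)
Y = 36 (Y = 6 - 6*(-5) = 6 + 30 = 36)
U(J) = 4 + J
(M(-101) + 36634)*(-49730 + d(U(Y), -68)) = (-101 + 36634)*(-49730 + (4 + 36)) = 36533*(-49730 + 40) = 36533*(-49690) = -1815324770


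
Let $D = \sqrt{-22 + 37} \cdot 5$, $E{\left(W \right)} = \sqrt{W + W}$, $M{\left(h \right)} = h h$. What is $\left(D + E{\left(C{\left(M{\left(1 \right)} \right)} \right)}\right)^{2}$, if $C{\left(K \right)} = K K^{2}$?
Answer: $377 + 10 \sqrt{30} \approx 431.77$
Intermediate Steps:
$M{\left(h \right)} = h^{2}$
$C{\left(K \right)} = K^{3}$
$E{\left(W \right)} = \sqrt{2} \sqrt{W}$ ($E{\left(W \right)} = \sqrt{2 W} = \sqrt{2} \sqrt{W}$)
$D = 5 \sqrt{15}$ ($D = \sqrt{15} \cdot 5 = 5 \sqrt{15} \approx 19.365$)
$\left(D + E{\left(C{\left(M{\left(1 \right)} \right)} \right)}\right)^{2} = \left(5 \sqrt{15} + \sqrt{2} \sqrt{\left(1^{2}\right)^{3}}\right)^{2} = \left(5 \sqrt{15} + \sqrt{2} \sqrt{1^{3}}\right)^{2} = \left(5 \sqrt{15} + \sqrt{2} \sqrt{1}\right)^{2} = \left(5 \sqrt{15} + \sqrt{2} \cdot 1\right)^{2} = \left(5 \sqrt{15} + \sqrt{2}\right)^{2} = \left(\sqrt{2} + 5 \sqrt{15}\right)^{2}$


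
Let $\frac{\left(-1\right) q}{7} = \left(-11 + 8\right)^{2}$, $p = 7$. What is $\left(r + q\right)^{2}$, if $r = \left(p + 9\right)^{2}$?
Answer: $37249$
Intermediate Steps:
$q = -63$ ($q = - 7 \left(-11 + 8\right)^{2} = - 7 \left(-3\right)^{2} = \left(-7\right) 9 = -63$)
$r = 256$ ($r = \left(7 + 9\right)^{2} = 16^{2} = 256$)
$\left(r + q\right)^{2} = \left(256 - 63\right)^{2} = 193^{2} = 37249$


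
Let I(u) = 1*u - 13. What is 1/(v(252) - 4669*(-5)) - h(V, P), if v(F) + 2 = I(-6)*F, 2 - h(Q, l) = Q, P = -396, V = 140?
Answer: 2560591/18555 ≈ 138.00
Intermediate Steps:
h(Q, l) = 2 - Q
I(u) = -13 + u (I(u) = u - 13 = -13 + u)
v(F) = -2 - 19*F (v(F) = -2 + (-13 - 6)*F = -2 - 19*F)
1/(v(252) - 4669*(-5)) - h(V, P) = 1/((-2 - 19*252) - 4669*(-5)) - (2 - 1*140) = 1/((-2 - 4788) + 23345) - (2 - 140) = 1/(-4790 + 23345) - 1*(-138) = 1/18555 + 138 = 2560591/18555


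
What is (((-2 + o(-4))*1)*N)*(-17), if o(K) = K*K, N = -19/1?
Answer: 4522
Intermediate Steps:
N = -19 (N = -19*1 = -19)
o(K) = K²
(((-2 + o(-4))*1)*N)*(-17) = (((-2 + (-4)²)*1)*(-19))*(-17) = (((-2 + 16)*1)*(-19))*(-17) = ((14*1)*(-19))*(-17) = (14*(-19))*(-17) = -266*(-17) = 4522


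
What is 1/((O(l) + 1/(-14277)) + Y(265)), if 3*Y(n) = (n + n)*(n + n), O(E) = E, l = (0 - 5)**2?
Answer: 4759/445720008 ≈ 1.0677e-5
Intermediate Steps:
l = 25 (l = (-5)**2 = 25)
Y(n) = 4*n**2/3 (Y(n) = ((n + n)*(n + n))/3 = ((2*n)*(2*n))/3 = (4*n**2)/3 = 4*n**2/3)
1/((O(l) + 1/(-14277)) + Y(265)) = 1/((25 + 1/(-14277)) + (4/3)*265**2) = 1/((25 - 1/14277) + (4/3)*70225) = 1/(356924/14277 + 280900/3) = 1/(445720008/4759) = 4759/445720008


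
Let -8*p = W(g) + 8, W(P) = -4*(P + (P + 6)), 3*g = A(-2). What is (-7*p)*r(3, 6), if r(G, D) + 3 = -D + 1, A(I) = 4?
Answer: 560/3 ≈ 186.67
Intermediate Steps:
g = 4/3 (g = (1/3)*4 = 4/3 ≈ 1.3333)
W(P) = -24 - 8*P (W(P) = -4*(P + (6 + P)) = -4*(6 + 2*P) = -24 - 8*P)
r(G, D) = -2 - D (r(G, D) = -3 + (-D + 1) = -3 + (1 - D) = -2 - D)
p = 10/3 (p = -((-24 - 8*4/3) + 8)/8 = -((-24 - 32/3) + 8)/8 = -(-104/3 + 8)/8 = -1/8*(-80/3) = 10/3 ≈ 3.3333)
(-7*p)*r(3, 6) = (-7*10/3)*(-2 - 1*6) = -70*(-2 - 6)/3 = -70/3*(-8) = 560/3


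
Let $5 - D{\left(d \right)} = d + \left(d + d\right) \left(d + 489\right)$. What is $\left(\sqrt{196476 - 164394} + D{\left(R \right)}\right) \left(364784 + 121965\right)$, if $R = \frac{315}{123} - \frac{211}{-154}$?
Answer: $- \frac{18795996313142393}{9966649} + 486749 \sqrt{32082} \approx -1.7987 \cdot 10^{9}$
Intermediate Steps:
$R = \frac{24821}{6314}$ ($R = 315 \cdot \frac{1}{123} - - \frac{211}{154} = \frac{105}{41} + \frac{211}{154} = \frac{24821}{6314} \approx 3.9311$)
$D{\left(d \right)} = 5 - d - 2 d \left(489 + d\right)$ ($D{\left(d \right)} = 5 - \left(d + \left(d + d\right) \left(d + 489\right)\right) = 5 - \left(d + 2 d \left(489 + d\right)\right) = 5 - d - 2 d \left(489 + d\right)$)
$\left(\sqrt{196476 - 164394} + D{\left(R \right)}\right) \left(364784 + 121965\right) = \left(\sqrt{196476 - 164394} - \left(\frac{2206199}{574} + \frac{616082041}{19933298}\right)\right) \left(364784 + 121965\right) = \left(\sqrt{32082} - \frac{38615377357}{9966649}\right) 486749 = \left(- \frac{38615377357}{9966649} + \sqrt{32082}\right) 486749 = - \frac{18795996313142393}{9966649} + 486749 \sqrt{32082}$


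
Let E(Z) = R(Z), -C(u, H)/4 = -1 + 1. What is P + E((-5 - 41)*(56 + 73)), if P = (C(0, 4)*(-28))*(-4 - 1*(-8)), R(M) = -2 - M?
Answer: 5932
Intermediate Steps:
C(u, H) = 0 (C(u, H) = -4*(-1 + 1) = -4*0 = 0)
E(Z) = -2 - Z
P = 0 (P = (0*(-28))*(-4 - 1*(-8)) = 0*(-4 + 8) = 0*4 = 0)
P + E((-5 - 41)*(56 + 73)) = 0 + (-2 - (-5 - 41)*(56 + 73)) = 0 + (-2 - (-46)*129) = 0 + (-2 - 1*(-5934)) = 0 + (-2 + 5934) = 0 + 5932 = 5932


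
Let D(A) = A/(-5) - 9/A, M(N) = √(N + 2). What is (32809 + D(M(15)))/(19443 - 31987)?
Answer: -4687/1792 + 31*√17/533120 ≈ -2.6153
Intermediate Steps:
M(N) = √(2 + N)
D(A) = -9/A - A/5 (D(A) = A*(-⅕) - 9/A = -A/5 - 9/A = -9/A - A/5)
(32809 + D(M(15)))/(19443 - 31987) = (32809 + (-9/√(2 + 15) - √(2 + 15)/5))/(19443 - 31987) = (32809 + (-9*√17/17 - √17/5))/(-12544) = (32809 + (-9*√17/17 - √17/5))*(-1/12544) = (32809 - 62*√17/85)*(-1/12544) = -4687/1792 + 31*√17/533120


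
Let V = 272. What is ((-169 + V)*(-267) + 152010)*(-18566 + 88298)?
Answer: 8682261588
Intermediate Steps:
((-169 + V)*(-267) + 152010)*(-18566 + 88298) = ((-169 + 272)*(-267) + 152010)*(-18566 + 88298) = (103*(-267) + 152010)*69732 = (-27501 + 152010)*69732 = 124509*69732 = 8682261588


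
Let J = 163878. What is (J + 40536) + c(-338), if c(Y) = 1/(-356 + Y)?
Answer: 141863315/694 ≈ 2.0441e+5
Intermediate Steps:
(J + 40536) + c(-338) = (163878 + 40536) + 1/(-356 - 338) = 204414 + 1/(-694) = 204414 - 1/694 = 141863315/694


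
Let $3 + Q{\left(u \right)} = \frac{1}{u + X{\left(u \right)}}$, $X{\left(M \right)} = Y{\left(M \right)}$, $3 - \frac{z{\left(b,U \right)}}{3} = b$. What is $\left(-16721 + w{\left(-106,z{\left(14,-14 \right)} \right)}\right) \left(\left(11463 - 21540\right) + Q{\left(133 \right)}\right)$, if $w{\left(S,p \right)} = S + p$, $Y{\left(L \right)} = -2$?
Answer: $\frac{22263275940}{131} \approx 1.6995 \cdot 10^{8}$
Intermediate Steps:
$z{\left(b,U \right)} = 9 - 3 b$
$X{\left(M \right)} = -2$
$Q{\left(u \right)} = -3 + \frac{1}{-2 + u}$ ($Q{\left(u \right)} = -3 + \frac{1}{u - 2} = -3 + \frac{1}{-2 + u}$)
$\left(-16721 + w{\left(-106,z{\left(14,-14 \right)} \right)}\right) \left(\left(11463 - 21540\right) + Q{\left(133 \right)}\right) = \left(-16721 + \left(-106 + \left(9 - 42\right)\right)\right) \left(\left(11463 - 21540\right) + \frac{7 - 399}{-2 + 133}\right) = \left(-16721 + \left(-106 + \left(9 - 42\right)\right)\right) \left(\left(11463 - 21540\right) + \frac{7 - 399}{131}\right) = \left(-16721 - 139\right) \left(-10077 + \frac{1}{131} \left(-392\right)\right) = \left(-16721 - 139\right) \left(-10077 - \frac{392}{131}\right) = \left(-16860\right) \left(- \frac{1320479}{131}\right) = \frac{22263275940}{131}$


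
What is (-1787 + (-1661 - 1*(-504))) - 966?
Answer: -3910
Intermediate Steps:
(-1787 + (-1661 - 1*(-504))) - 966 = (-1787 + (-1661 + 504)) - 966 = (-1787 - 1157) - 966 = -2944 - 966 = -3910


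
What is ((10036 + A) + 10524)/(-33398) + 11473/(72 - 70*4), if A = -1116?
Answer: -193609803/3473392 ≈ -55.741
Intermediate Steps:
((10036 + A) + 10524)/(-33398) + 11473/(72 - 70*4) = ((10036 - 1116) + 10524)/(-33398) + 11473/(72 - 70*4) = (8920 + 10524)*(-1/33398) + 11473/(72 - 280) = 19444*(-1/33398) + 11473/(-208) = -9722/16699 + 11473*(-1/208) = -9722/16699 - 11473/208 = -193609803/3473392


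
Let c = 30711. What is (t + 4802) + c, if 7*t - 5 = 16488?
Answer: 265084/7 ≈ 37869.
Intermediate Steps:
t = 16493/7 (t = 5/7 + (⅐)*16488 = 5/7 + 16488/7 = 16493/7 ≈ 2356.1)
(t + 4802) + c = (16493/7 + 4802) + 30711 = 50107/7 + 30711 = 265084/7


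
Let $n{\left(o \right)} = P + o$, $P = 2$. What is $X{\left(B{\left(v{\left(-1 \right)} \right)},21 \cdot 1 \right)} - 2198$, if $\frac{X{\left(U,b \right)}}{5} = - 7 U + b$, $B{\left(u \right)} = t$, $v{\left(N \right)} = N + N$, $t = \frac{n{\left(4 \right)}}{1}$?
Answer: $-2303$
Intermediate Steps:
$n{\left(o \right)} = 2 + o$
$t = 6$ ($t = \frac{2 + 4}{1} = 6 \cdot 1 = 6$)
$v{\left(N \right)} = 2 N$
$B{\left(u \right)} = 6$
$X{\left(U,b \right)} = - 35 U + 5 b$ ($X{\left(U,b \right)} = 5 \left(- 7 U + b\right) = 5 \left(b - 7 U\right) = - 35 U + 5 b$)
$X{\left(B{\left(v{\left(-1 \right)} \right)},21 \cdot 1 \right)} - 2198 = \left(\left(-35\right) 6 + 5 \cdot 21 \cdot 1\right) - 2198 = \left(-210 + 5 \cdot 21\right) - 2198 = \left(-210 + 105\right) - 2198 = -105 - 2198 = -2303$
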